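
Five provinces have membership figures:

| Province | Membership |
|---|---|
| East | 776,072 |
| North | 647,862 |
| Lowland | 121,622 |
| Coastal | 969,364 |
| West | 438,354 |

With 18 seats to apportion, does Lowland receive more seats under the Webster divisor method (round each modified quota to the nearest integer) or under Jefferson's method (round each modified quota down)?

Webster: East 4, North 4, Lowland 1, Coastal 6, West 3.
Jefferson: East 5, North 4, Lowland 0, Coastal 6, West 3.
Lowland gets 1 under Webster and 0 under Jefferson.

Webster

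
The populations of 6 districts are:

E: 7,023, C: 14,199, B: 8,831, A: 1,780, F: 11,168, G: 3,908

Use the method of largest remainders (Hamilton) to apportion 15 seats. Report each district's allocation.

E: 2; C: 4; B: 3; A: 1; F: 4; G: 1

Standard divisor: 46909 ÷ 15 ≈ 3127.267.
Standard quotas: E 2.2457, C 4.5404, B 2.8239, A 0.5692, F 3.5712, G 1.2497.
Lower quotas: E 2, C 4, B 2, A 0, F 3, G 1 (sum 12, leaving 3 seats).
Remainders in descending order: B 0.8239, F 0.5712, A 0.5692, C 0.5404, G 0.2497, E 0.2457.
Largest remainders: B, F, A receive the extra seats.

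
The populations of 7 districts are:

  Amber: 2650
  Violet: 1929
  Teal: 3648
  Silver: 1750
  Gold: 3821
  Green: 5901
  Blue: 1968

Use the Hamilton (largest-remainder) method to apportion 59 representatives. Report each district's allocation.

Standard divisor: 21667 ÷ 59 ≈ 367.237.
Standard quotas: Amber 7.2160, Violet 5.2527, Teal 9.9336, Silver 4.7653, Gold 10.4047, Green 16.0686, Blue 5.3589.
Lower quotas: Amber 7, Violet 5, Teal 9, Silver 4, Gold 10, Green 16, Blue 5 (sum 56, leaving 3 seats).
Remainders in descending order: Teal 0.9336, Silver 0.7653, Gold 0.4047, Blue 0.3589, Violet 0.2527, Amber 0.2160, Green 0.0686.
The surplus seats go to Teal, Silver, Gold.

Amber: 7; Violet: 5; Teal: 10; Silver: 5; Gold: 11; Green: 16; Blue: 5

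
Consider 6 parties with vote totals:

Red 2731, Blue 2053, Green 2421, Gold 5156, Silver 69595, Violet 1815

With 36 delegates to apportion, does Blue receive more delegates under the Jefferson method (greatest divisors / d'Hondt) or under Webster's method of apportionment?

Jefferson: Red 1, Blue 0, Green 1, Gold 2, Silver 32, Violet 0.
Webster: Red 1, Blue 1, Green 1, Gold 2, Silver 30, Violet 1.
Blue gets 0 under Jefferson and 1 under Webster.

Webster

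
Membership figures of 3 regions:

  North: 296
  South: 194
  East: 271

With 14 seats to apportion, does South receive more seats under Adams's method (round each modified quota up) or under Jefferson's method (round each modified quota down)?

Adams

Adams: North 5, South 4, East 5.
Jefferson: North 6, South 3, East 5.
South gets 4 under Adams and 3 under Jefferson.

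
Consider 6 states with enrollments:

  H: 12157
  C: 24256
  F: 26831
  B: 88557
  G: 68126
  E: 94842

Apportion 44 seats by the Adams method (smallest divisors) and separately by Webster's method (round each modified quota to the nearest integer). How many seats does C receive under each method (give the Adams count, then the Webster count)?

Adams: H 2, C 4, F 4, B 12, G 9, E 13.
Webster: H 2, C 3, F 4, B 12, G 10, E 13.
C gets 4 under Adams and 3 under Webster.

4 and 3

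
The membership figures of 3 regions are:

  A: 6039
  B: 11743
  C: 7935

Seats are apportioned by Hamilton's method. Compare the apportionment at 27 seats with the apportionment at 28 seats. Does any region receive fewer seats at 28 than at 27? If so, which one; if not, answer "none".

A

At 27 seats: A 7, B 12, C 8.
At 28 seats: A 6, B 13, C 9.
A drops from 7 to 6.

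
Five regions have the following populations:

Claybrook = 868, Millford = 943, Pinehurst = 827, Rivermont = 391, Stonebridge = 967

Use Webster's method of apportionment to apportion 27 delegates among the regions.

Standard divisor 3996/27 ≈ 148; standard quotas: Claybrook 5.865, Millford 6.372, Pinehurst 5.588, Rivermont 2.642, Stonebridge 6.534.
Rounding to the nearest integer gives 6, 6, 6, 3, 7 = 28 seats, so the divisor must be adjusted.
With modified divisor 149.6: modified quotas Claybrook 5.802, Millford 6.303, Pinehurst 5.528, Rivermont 2.614, Stonebridge 6.464.
Rounding to the nearest integer: Claybrook 6, Millford 6, Pinehurst 6, Rivermont 3, Stonebridge 6 (total 27).

Claybrook 6, Millford 6, Pinehurst 6, Rivermont 3, Stonebridge 6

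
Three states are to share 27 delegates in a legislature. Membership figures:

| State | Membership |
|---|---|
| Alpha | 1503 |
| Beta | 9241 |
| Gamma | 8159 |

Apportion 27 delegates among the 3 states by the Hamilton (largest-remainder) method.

Standard divisor: 18903 ÷ 27 ≈ 700.111.
Standard quotas: Alpha 2.1468, Beta 13.1993, Gamma 11.6539.
Lower quotas: Alpha 2, Beta 13, Gamma 11 (sum 26, leaving 1 seat).
Remainders in descending order: Gamma 0.6539, Beta 0.1993, Alpha 0.1468.
The surplus seat goes to Gamma.

Alpha 2; Beta 13; Gamma 12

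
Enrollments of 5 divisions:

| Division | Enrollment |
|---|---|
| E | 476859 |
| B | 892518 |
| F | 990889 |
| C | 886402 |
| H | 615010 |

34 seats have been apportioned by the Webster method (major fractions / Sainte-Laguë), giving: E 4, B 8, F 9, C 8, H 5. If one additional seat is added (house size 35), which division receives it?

H

Priority for the next seat is population ÷ (current seats + 0.5).
Priorities: E 105968.667, B 105002.118, F 104304.105, C 104282.588, H 111820.000.
Highest priority: H.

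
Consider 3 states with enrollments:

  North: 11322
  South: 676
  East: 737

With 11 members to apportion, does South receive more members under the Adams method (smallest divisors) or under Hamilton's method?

Adams: North 9, South 1, East 1.
Hamilton: North 10, South 0, East 1.
South gets 1 under Adams and 0 under Hamilton.

Adams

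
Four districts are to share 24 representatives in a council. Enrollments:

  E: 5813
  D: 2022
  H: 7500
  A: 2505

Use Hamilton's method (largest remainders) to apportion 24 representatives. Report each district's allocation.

Standard divisor: 17840 ÷ 24 ≈ 743.333.
Standard quotas: E 7.8202, D 2.7202, H 10.0897, A 3.3700.
Lower quotas: E 7, D 2, H 10, A 3 (sum 22, leaving 2 seats).
Remainders in descending order: E 0.8202, D 0.7202, A 0.3700, H 0.0897.
The surplus seats go to E, D.

E 8, D 3, H 10, A 3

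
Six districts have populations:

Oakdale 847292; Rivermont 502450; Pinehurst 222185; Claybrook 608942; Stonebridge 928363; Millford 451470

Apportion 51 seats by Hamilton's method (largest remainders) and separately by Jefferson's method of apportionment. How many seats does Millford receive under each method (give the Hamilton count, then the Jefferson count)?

7 and 6

Hamilton: Oakdale 12, Rivermont 7, Pinehurst 3, Claybrook 9, Stonebridge 13, Millford 7.
Jefferson: Oakdale 12, Rivermont 7, Pinehurst 3, Claybrook 9, Stonebridge 14, Millford 6.
Millford gets 7 under Hamilton and 6 under Jefferson.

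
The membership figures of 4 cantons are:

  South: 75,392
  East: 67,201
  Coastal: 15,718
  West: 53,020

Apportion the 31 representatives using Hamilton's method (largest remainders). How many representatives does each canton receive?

South=11, East=10, Coastal=2, West=8

Standard divisor: 211331 ÷ 31 ≈ 6817.129.
Standard quotas: South 11.0592, East 9.8577, Coastal 2.3057, West 7.7775.
Lower quotas: South 11, East 9, Coastal 2, West 7 (sum 29, leaving 2 seats).
Remainders in descending order: East 0.8577, West 0.7775, Coastal 0.3057, South 0.0592.
Largest remainders: East, West receive the extra seats.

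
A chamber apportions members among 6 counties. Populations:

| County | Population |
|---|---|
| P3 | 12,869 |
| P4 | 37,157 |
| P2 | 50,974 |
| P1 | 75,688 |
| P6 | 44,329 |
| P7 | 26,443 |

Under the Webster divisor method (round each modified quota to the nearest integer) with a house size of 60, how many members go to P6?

Standard divisor 247460/60 ≈ 4124.333; standard quotas: P3 3.120, P4 9.009, P2 12.359, P1 18.352, P6 10.748, P7 6.411.
Rounding to the nearest integer gives 3, 9, 12, 18, 11, 6 = 59 seats, so the divisor must be adjusted.
With modified divisor 4085: modified quotas P3 3.150, P4 9.096, P2 12.478, P1 18.528, P6 10.852, P7 6.473.
Rounding to the nearest integer: P3 3, P4 9, P2 12, P1 19, P6 11, P7 6 (total 60).
P6 receives 11.

11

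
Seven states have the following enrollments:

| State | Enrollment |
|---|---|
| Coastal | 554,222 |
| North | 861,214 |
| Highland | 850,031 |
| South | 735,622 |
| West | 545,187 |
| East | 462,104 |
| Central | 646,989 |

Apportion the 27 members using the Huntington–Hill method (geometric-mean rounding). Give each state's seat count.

With divisor 175630: modified quotas Coastal 3.156, North 4.904, Highland 4.840, South 4.188, West 3.104, East 2.631, Central 3.684.
Geometric-mean thresholds: Coastal √(3·4)=3.464, North √(4·5)=4.472, Highland √(4·5)=4.472, South √(4·5)=4.472, West √(3·4)=3.464, East √(2·3)=2.449, Central √(3·4)=3.464.
Each quota rounded against its threshold gives Coastal 3, North 5, Highland 5, South 4, West 3, East 3, Central 4 (total 27).

Coastal=3, North=5, Highland=5, South=4, West=3, East=3, Central=4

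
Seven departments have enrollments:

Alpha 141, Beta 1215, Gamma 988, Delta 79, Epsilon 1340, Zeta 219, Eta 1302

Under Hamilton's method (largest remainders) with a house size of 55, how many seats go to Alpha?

1

Total 5284; standard divisor 5284/55 ≈ 96.073.
Standard quotas: Alpha 1.468, Beta 12.647, Gamma 10.284, Delta 0.822, Epsilon 13.948, Zeta 2.280, Eta 13.552.
Lower quotas: Alpha 1, Beta 12, Gamma 10, Delta 0, Epsilon 13, Zeta 2, Eta 13 (sum 51, leaving 4 seats).
Remainders in descending order: Epsilon 0.948, Delta 0.822, Beta 0.647, Eta 0.552, Alpha 0.468, Gamma 0.284, Zeta 0.280.
The surplus seats go to Epsilon, Delta, Beta, Eta.
Alpha receives 1.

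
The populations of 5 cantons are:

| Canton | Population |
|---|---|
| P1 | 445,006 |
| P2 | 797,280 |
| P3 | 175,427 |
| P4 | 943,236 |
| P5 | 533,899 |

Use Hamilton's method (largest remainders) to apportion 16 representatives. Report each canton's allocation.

Total 2894848; standard divisor 2894848/16 = 180928.
Standard quotas: P1 2.4596, P2 4.4066, P3 0.9696, P4 5.2133, P5 2.9509.
Lower quotas: P1 2, P2 4, P3 0, P4 5, P5 2 (sum 13, leaving 3 seats).
Remainders in descending order: P3 0.9696, P5 0.9509, P1 0.4596, P2 0.4066, P4 0.2133.
The surplus seats go to P3, P5, P1.

P1 3, P2 4, P3 1, P4 5, P5 3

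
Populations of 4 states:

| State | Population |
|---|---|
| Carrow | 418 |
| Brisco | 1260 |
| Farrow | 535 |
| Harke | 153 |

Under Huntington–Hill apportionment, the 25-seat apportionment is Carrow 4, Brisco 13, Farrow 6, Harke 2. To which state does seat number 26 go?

Carrow

Priority for the next seat is population ÷ (√(s·(s+1))).
Priorities: Carrow 93.468, Brisco 93.397, Farrow 82.552, Harke 62.462.
Highest priority: Carrow.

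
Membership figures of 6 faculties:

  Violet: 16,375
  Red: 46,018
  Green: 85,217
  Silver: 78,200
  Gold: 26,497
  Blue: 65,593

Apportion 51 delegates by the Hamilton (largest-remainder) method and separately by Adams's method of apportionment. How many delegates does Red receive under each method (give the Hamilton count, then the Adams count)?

7 and 8

Hamilton: Violet 3, Red 7, Green 14, Silver 13, Gold 4, Blue 10.
Adams: Violet 3, Red 8, Green 13, Silver 12, Gold 5, Blue 10.
Red gets 7 under Hamilton and 8 under Adams.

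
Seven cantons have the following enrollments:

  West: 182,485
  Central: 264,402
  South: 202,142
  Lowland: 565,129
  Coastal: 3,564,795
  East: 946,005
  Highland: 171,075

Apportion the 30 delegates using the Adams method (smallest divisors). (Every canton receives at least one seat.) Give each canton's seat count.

West: 1, Central: 2, South: 1, Lowland: 3, Coastal: 17, East: 5, Highland: 1

Standard divisor 5896033/30 ≈ 196534.433; standard quotas: West 0.929, Central 1.345, South 1.029, Lowland 2.875, Coastal 18.138, East 4.813, Highland 0.870.
Rounding up gives 1, 2, 2, 3, 19, 5, 1 = 33 seats, so the divisor must be adjusted.
With modified divisor 216200: modified quotas West 0.844, Central 1.223, South 0.935, Lowland 2.614, Coastal 16.488, East 4.376, Highland 0.791.
Rounding up: West 1, Central 2, South 1, Lowland 3, Coastal 17, East 5, Highland 1 (total 30).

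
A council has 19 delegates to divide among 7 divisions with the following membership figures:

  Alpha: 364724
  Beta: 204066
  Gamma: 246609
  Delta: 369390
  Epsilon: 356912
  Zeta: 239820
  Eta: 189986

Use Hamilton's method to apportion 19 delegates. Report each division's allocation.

Total 1971507; standard divisor 1971507/19 ≈ 103763.526.
Standard quotas: Alpha 3.5150, Beta 1.9666, Gamma 2.3766, Delta 3.5599, Epsilon 3.4397, Zeta 2.3112, Eta 1.8310.
Lower quotas: Alpha 3, Beta 1, Gamma 2, Delta 3, Epsilon 3, Zeta 2, Eta 1 (sum 15, leaving 4 seats).
Remainders in descending order: Beta 0.9666, Eta 0.8310, Delta 0.5599, Alpha 0.5150, Epsilon 0.4397, Gamma 0.3766, Zeta 0.3112.
Largest remainders: Beta, Eta, Delta, Alpha receive the extra seats.

Alpha 4, Beta 2, Gamma 2, Delta 4, Epsilon 3, Zeta 2, Eta 2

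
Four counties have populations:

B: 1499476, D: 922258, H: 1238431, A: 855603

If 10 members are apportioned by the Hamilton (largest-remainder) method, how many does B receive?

3

The standard divisor is 4515768/10 ≈ 451576.8.
Standard quotas: B 3.3205, D 2.0423, H 2.7425, A 1.8947.
Lower quotas: B 3, D 2, H 2, A 1 (sum 8, leaving 2 seats).
Remainders in descending order: A 0.8947, H 0.7425, B 0.3205, D 0.0423.
The surplus seats go to A, H.
B receives 3.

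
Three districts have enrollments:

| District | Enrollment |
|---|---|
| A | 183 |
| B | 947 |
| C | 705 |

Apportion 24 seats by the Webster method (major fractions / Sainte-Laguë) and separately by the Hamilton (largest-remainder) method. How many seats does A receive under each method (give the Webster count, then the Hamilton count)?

2 and 3

Webster: A 2, B 13, C 9.
Hamilton: A 3, B 12, C 9.
A gets 2 under Webster and 3 under Hamilton.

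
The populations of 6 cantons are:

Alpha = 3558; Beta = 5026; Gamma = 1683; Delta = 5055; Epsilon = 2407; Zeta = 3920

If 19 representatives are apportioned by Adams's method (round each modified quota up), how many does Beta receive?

Standard divisor 21649/19 ≈ 1139.421; standard quotas: Alpha 3.123, Beta 4.411, Gamma 1.477, Delta 4.436, Epsilon 2.112, Zeta 3.440.
Rounding up gives 4, 5, 2, 5, 3, 4 = 23 seats, so the divisor must be adjusted.
With modified divisor 1290: modified quotas Alpha 2.758, Beta 3.896, Gamma 1.305, Delta 3.919, Epsilon 1.866, Zeta 3.039.
Rounding up: Alpha 3, Beta 4, Gamma 2, Delta 4, Epsilon 2, Zeta 4 (total 19).
Beta receives 4.

4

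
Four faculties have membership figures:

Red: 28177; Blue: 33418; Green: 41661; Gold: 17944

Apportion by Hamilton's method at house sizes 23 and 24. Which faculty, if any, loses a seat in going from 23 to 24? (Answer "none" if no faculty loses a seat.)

At 23 seats: Red 5, Blue 6, Green 8, Gold 4.
At 24 seats: Red 6, Blue 7, Green 8, Gold 3.
Gold drops from 4 to 3.

Gold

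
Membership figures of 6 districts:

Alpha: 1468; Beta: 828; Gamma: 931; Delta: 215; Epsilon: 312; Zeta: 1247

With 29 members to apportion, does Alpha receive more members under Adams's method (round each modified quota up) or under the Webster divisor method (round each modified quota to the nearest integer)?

Webster

Adams: Alpha 8, Beta 5, Gamma 5, Delta 2, Epsilon 2, Zeta 7.
Webster: Alpha 9, Beta 5, Gamma 5, Delta 1, Epsilon 2, Zeta 7.
Alpha gets 8 under Adams and 9 under Webster.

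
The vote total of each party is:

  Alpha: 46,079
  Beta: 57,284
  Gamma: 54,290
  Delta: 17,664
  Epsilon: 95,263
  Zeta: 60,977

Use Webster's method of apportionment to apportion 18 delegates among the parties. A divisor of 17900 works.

Alpha=3, Beta=3, Gamma=3, Delta=1, Epsilon=5, Zeta=3

With modified divisor 17900: modified quotas Alpha 2.574, Beta 3.200, Gamma 3.033, Delta 0.987, Epsilon 5.322, Zeta 3.407.
Rounding to the nearest integer: Alpha 3, Beta 3, Gamma 3, Delta 1, Epsilon 5, Zeta 3 (total 18).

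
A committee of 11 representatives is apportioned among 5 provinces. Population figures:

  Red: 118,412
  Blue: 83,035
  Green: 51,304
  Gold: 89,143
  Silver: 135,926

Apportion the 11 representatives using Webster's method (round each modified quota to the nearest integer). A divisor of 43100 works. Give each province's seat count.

Red=3; Blue=2; Green=1; Gold=2; Silver=3

With modified divisor 43100: modified quotas Red 2.747, Blue 1.927, Green 1.190, Gold 2.068, Silver 3.154.
Rounding to the nearest integer: Red 3, Blue 2, Green 1, Gold 2, Silver 3 (total 11).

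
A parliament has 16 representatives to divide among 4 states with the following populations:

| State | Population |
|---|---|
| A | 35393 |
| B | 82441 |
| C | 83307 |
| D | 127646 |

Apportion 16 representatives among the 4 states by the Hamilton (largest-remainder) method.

Total 328787; standard divisor 328787/16 ≈ 20549.188.
Standard quotas: A 1.7224, B 4.0119, C 4.0540, D 6.2117.
Lower quotas: A 1, B 4, C 4, D 6 (sum 15, leaving 1 seat).
Remainders in descending order: A 0.7224, D 0.2117, C 0.0540, B 0.0119.
Largest remainder: A receives the extra seat.

A: 2, B: 4, C: 4, D: 6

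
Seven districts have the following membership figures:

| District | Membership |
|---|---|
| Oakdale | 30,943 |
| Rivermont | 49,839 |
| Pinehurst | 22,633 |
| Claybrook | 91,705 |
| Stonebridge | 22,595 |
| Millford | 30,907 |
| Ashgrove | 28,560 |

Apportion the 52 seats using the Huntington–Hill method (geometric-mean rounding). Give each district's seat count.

Oakdale 6; Rivermont 10; Pinehurst 4; Claybrook 17; Stonebridge 4; Millford 6; Ashgrove 5

With divisor 5248: modified quotas Oakdale 5.896, Rivermont 9.497, Pinehurst 4.313, Claybrook 17.474, Stonebridge 4.305, Millford 5.889, Ashgrove 5.442.
Geometric-mean thresholds: Oakdale √(5·6)=5.477, Rivermont √(9·10)=9.487, Pinehurst √(4·5)=4.472, Claybrook √(17·18)=17.493, Stonebridge √(4·5)=4.472, Millford √(5·6)=5.477, Ashgrove √(5·6)=5.477.
Each quota rounded against its threshold gives Oakdale 6, Rivermont 10, Pinehurst 4, Claybrook 17, Stonebridge 4, Millford 6, Ashgrove 5 (total 52).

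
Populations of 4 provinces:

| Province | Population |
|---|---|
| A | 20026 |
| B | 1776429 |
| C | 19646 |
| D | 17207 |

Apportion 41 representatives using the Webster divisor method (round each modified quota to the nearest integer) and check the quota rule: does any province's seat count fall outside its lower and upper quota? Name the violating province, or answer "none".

B

Standard quotas: A 0.448, B 39.728, C 0.439, D 0.385.
Webster allocation: A 0, B 41, C 0, D 0.
B has quota 39.728 (lower 39, upper 40) but receives 41 — outside the quota interval.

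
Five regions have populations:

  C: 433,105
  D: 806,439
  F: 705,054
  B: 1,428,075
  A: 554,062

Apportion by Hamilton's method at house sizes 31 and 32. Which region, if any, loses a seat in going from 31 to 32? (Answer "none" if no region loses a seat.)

At 31 seats: C 4, D 6, F 6, B 11, A 4.
At 32 seats: C 3, D 7, F 6, B 12, A 4.
C drops from 4 to 3.

C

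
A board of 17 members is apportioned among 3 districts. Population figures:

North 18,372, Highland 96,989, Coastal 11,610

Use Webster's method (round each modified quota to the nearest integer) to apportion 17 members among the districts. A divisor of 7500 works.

With modified divisor 7500: modified quotas North 2.450, Highland 12.932, Coastal 1.548.
Rounding to the nearest integer: North 2, Highland 13, Coastal 2 (total 17).

North 2, Highland 13, Coastal 2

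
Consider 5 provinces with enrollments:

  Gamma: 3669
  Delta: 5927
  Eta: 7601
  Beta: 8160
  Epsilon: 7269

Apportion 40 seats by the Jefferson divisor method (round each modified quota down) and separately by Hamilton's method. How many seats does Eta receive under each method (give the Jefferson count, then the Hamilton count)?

Jefferson: Gamma 4, Delta 7, Eta 10, Beta 10, Epsilon 9.
Hamilton: Gamma 5, Delta 7, Eta 9, Beta 10, Epsilon 9.
Eta gets 10 under Jefferson and 9 under Hamilton.

10 and 9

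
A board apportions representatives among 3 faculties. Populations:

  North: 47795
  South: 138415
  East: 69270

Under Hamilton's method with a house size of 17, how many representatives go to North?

3

Total 255480; standard divisor 255480/17 ≈ 15028.235.
Standard quotas: North 3.1803, South 9.2103, East 4.6093.
Lower quotas: North 3, South 9, East 4 (sum 16, leaving 1 seat).
Remainders in descending order: East 0.6093, South 0.2103, North 0.1803.
The surplus seat goes to East.
North receives 3.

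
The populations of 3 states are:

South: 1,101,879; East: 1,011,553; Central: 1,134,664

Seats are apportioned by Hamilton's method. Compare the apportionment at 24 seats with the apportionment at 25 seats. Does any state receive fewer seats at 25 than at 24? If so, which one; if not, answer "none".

At 24 seats: South 8, East 8, Central 8.
At 25 seats: South 8, East 8, Central 9.
No state's allocation decreased.

none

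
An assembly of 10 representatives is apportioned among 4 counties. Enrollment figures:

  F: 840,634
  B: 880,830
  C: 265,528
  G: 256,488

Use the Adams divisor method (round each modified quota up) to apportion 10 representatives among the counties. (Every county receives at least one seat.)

Standard divisor 2243480/10 ≈ 224348; standard quotas: F 3.747, B 3.926, C 1.184, G 1.143.
Rounding up gives 4, 4, 2, 2 = 12 seats, so the divisor must be adjusted.
With modified divisor 272900: modified quotas F 3.080, B 3.228, C 0.973, G 0.940.
Rounding up: F 4, B 4, C 1, G 1 (total 10).

F=4, B=4, C=1, G=1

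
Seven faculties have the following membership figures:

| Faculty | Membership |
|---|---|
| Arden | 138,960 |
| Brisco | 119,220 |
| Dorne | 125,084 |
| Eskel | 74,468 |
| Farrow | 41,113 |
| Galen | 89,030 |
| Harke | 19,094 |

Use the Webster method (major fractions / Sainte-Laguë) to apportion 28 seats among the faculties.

Arden 6, Brisco 6, Dorne 6, Eskel 3, Farrow 2, Galen 4, Harke 1

Standard divisor 606969/28 ≈ 21677.464; standard quotas: Arden 6.410, Brisco 5.500, Dorne 5.770, Eskel 3.435, Farrow 1.897, Galen 4.107, Harke 0.881.
Rounding to the nearest integer gives 6, 5, 6, 3, 2, 4, 1 = 27 seats, so the divisor must be adjusted.
With modified divisor 21500: modified quotas Arden 6.463, Brisco 5.545, Dorne 5.818, Eskel 3.464, Farrow 1.912, Galen 4.141, Harke 0.888.
Rounding to the nearest integer: Arden 6, Brisco 6, Dorne 6, Eskel 3, Farrow 2, Galen 4, Harke 1 (total 28).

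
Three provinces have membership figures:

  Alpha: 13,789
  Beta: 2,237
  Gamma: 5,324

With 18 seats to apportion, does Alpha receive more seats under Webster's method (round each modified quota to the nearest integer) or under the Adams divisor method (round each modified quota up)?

Webster

Webster: Alpha 12, Beta 2, Gamma 4.
Adams: Alpha 11, Beta 2, Gamma 5.
Alpha gets 12 under Webster and 11 under Adams.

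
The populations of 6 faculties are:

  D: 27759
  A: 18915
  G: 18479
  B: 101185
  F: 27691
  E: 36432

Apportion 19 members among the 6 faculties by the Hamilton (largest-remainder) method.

Total 230461; standard divisor 230461/19 ≈ 12129.526.
Standard quotas: D 2.2885, A 1.5594, G 1.5235, B 8.3420, F 2.2829, E 3.0036.
Lower quotas: D 2, A 1, G 1, B 8, F 2, E 3 (sum 17, leaving 2 seats).
Remainders in descending order: A 0.5594, G 0.5235, B 0.3420, D 0.2885, F 0.2829, E 0.0036.
Largest remainders: A, G receive the extra seats.

D=2, A=2, G=2, B=8, F=2, E=3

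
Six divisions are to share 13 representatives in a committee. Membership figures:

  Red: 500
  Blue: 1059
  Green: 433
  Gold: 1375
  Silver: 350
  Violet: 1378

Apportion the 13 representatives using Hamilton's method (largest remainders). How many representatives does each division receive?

Standard divisor: 5095 ÷ 13 ≈ 391.923.
Standard quotas: Red 1.276, Blue 2.702, Green 1.105, Gold 3.508, Silver 0.893, Violet 3.516.
Lower quotas: Red 1, Blue 2, Green 1, Gold 3, Silver 0, Violet 3 (sum 10, leaving 3 seats).
Remainders in descending order: Silver 0.893, Blue 0.702, Violet 0.516, Gold 0.508, Red 0.276, Green 0.105.
The surplus seats go to Silver, Blue, Violet.

Red: 1; Blue: 3; Green: 1; Gold: 3; Silver: 1; Violet: 4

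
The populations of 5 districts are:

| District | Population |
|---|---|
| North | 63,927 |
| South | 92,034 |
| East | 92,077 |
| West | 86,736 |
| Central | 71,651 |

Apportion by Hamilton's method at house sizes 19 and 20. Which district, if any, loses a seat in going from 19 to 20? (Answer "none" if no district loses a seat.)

At 19 seats: North 3, South 4, East 4, West 4, Central 4.
At 20 seats: North 3, South 5, East 5, West 4, Central 3.
Central drops from 4 to 3.

Central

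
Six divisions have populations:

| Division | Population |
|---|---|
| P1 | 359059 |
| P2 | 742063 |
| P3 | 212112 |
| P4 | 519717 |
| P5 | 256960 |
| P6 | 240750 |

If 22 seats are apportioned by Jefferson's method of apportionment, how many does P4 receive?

Standard divisor 2330661/22 ≈ 105939.136; standard quotas: P1 3.389, P2 7.005, P3 2.002, P4 4.906, P5 2.426, P6 2.273.
Rounding down gives 3, 7, 2, 4, 2, 2 = 20 seats, so the divisor must be adjusted.
With modified divisor 91300: modified quotas P1 3.933, P2 8.128, P3 2.323, P4 5.692, P5 2.814, P6 2.637.
Rounding down: P1 3, P2 8, P3 2, P4 5, P5 2, P6 2 (total 22).
P4 receives 5.

5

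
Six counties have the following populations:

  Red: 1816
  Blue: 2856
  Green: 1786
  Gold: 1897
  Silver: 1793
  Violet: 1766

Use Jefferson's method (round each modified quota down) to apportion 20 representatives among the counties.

Standard divisor 11914/20 ≈ 595.7; standard quotas: Red 3.049, Blue 4.794, Green 2.998, Gold 3.184, Silver 3.010, Violet 2.965.
Rounding down gives 3, 4, 2, 3, 3, 2 = 17 seats, so the divisor must be adjusted.
With modified divisor 500: modified quotas Red 3.632, Blue 5.712, Green 3.572, Gold 3.794, Silver 3.586, Violet 3.532.
Rounding down: Red 3, Blue 5, Green 3, Gold 3, Silver 3, Violet 3 (total 20).

Red=3, Blue=5, Green=3, Gold=3, Silver=3, Violet=3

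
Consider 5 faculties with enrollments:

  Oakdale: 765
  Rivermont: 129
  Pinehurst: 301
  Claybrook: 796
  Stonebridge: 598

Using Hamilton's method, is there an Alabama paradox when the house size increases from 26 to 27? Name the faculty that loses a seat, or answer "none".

none

At 26 seats: Oakdale 8, Rivermont 1, Pinehurst 3, Claybrook 8, Stonebridge 6.
At 27 seats: Oakdale 8, Rivermont 2, Pinehurst 3, Claybrook 8, Stonebridge 6.
No faculty's allocation decreased.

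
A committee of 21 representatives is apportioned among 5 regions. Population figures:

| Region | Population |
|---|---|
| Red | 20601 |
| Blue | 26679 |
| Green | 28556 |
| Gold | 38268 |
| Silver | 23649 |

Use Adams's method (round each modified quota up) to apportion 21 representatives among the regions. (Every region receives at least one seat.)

Standard divisor 137753/21 ≈ 6559.667; standard quotas: Red 3.141, Blue 4.067, Green 4.353, Gold 5.834, Silver 3.605.
Rounding up gives 4, 5, 5, 6, 4 = 24 seats, so the divisor must be adjusted.
With modified divisor 7400: modified quotas Red 2.784, Blue 3.605, Green 3.859, Gold 5.171, Silver 3.196.
Rounding up: Red 3, Blue 4, Green 4, Gold 6, Silver 4 (total 21).

Red 3; Blue 4; Green 4; Gold 6; Silver 4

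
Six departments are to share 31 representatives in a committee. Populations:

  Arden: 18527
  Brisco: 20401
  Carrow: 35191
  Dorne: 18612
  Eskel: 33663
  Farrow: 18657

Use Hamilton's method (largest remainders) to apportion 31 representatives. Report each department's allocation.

Arden 4, Brisco 4, Carrow 8, Dorne 4, Eskel 7, Farrow 4

Total 145051; standard divisor 145051/31 ≈ 4679.065.
Standard quotas: Arden 3.9596, Brisco 4.3601, Carrow 7.5209, Dorne 3.9777, Eskel 7.1944, Farrow 3.9873.
Lower quotas: Arden 3, Brisco 4, Carrow 7, Dorne 3, Eskel 7, Farrow 3 (sum 27, leaving 4 seats).
Remainders in descending order: Farrow 0.9873, Dorne 0.9777, Arden 0.9596, Carrow 0.5209, Brisco 0.3601, Eskel 0.1944.
The surplus seats go to Farrow, Dorne, Arden, Carrow.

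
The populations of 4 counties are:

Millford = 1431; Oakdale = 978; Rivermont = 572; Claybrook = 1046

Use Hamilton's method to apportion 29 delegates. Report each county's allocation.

The standard divisor is 4027/29 ≈ 138.862.
Standard quotas: Millford 10.305, Oakdale 7.043, Rivermont 4.119, Claybrook 7.533.
Lower quotas: Millford 10, Oakdale 7, Rivermont 4, Claybrook 7 (sum 28, leaving 1 seat).
Remainders in descending order: Claybrook 0.533, Millford 0.305, Rivermont 0.119, Oakdale 0.043.
The surplus seat goes to Claybrook.

Millford=10, Oakdale=7, Rivermont=4, Claybrook=8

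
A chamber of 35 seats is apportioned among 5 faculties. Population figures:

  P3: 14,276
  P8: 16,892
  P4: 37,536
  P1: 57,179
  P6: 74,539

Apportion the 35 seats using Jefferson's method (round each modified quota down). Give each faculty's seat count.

P3=2, P8=3, P4=7, P1=10, P6=13

Standard divisor 200422/35 ≈ 5726.343; standard quotas: P3 2.493, P8 2.950, P4 6.555, P1 9.985, P6 13.017.
Rounding down gives 2, 2, 6, 9, 13 = 32 seats, so the divisor must be adjusted.
With modified divisor 5340: modified quotas P3 2.673, P8 3.163, P4 7.029, P1 10.708, P6 13.959.
Rounding down: P3 2, P8 3, P4 7, P1 10, P6 13 (total 35).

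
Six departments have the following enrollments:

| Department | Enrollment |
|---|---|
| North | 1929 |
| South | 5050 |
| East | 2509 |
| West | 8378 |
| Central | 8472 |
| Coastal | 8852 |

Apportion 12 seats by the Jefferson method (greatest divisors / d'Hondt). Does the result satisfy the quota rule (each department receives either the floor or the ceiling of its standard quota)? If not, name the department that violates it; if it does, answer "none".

Standard quotas: North 0.658, South 1.722, East 0.856, West 2.857, Central 2.889, Coastal 3.019.
Jefferson allocation: North 0, South 2, East 1, West 3, Central 3, Coastal 3.
Every allocation lies between the lower and upper quota.

none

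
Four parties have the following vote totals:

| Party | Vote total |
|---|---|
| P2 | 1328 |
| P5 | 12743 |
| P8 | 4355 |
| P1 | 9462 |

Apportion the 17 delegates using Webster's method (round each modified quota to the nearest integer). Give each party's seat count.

P2: 1, P5: 7, P8: 3, P1: 6

Standard divisor 27888/17 ≈ 1640.471; standard quotas: P2 0.810, P5 7.768, P8 2.655, P1 5.768.
Rounding to the nearest integer gives 1, 8, 3, 6 = 18 seats, so the divisor must be adjusted.
With modified divisor 1710: modified quotas P2 0.777, P5 7.452, P8 2.547, P1 5.533.
Rounding to the nearest integer: P2 1, P5 7, P8 3, P1 6 (total 17).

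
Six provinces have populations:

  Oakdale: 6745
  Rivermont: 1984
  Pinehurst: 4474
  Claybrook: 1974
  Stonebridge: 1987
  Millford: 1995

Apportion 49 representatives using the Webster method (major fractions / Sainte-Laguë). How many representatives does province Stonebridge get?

5

Standard divisor 19159/49 ≈ 391; standard quotas: Oakdale 17.251, Rivermont 5.074, Pinehurst 11.442, Claybrook 5.049, Stonebridge 5.082, Millford 5.102.
Rounding to the nearest integer gives 17, 5, 11, 5, 5, 5 = 48 seats, so the divisor must be adjusted.
With modified divisor 387: modified quotas Oakdale 17.429, Rivermont 5.127, Pinehurst 11.561, Claybrook 5.101, Stonebridge 5.134, Millford 5.155.
Rounding to the nearest integer: Oakdale 17, Rivermont 5, Pinehurst 12, Claybrook 5, Stonebridge 5, Millford 5 (total 49).
Stonebridge receives 5.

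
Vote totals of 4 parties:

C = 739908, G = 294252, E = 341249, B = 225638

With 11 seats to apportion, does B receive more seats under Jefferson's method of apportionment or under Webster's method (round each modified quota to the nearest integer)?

Webster

Jefferson: C 6, G 2, E 2, B 1.
Webster: C 5, G 2, E 2, B 2.
B gets 1 under Jefferson and 2 under Webster.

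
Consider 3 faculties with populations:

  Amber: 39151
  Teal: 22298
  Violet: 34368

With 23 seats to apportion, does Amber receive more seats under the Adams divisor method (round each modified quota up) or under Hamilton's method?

Adams: Amber 9, Teal 6, Violet 8.
Hamilton: Amber 10, Teal 5, Violet 8.
Amber gets 9 under Adams and 10 under Hamilton.

Hamilton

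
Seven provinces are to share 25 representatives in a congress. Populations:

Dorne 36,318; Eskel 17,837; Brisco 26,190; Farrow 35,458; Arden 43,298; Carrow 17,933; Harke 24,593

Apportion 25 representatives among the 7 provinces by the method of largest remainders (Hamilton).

Dorne: 5; Eskel: 2; Brisco: 3; Farrow: 5; Arden: 5; Carrow: 2; Harke: 3

Standard divisor: 201627 ÷ 25 ≈ 8065.08.
Standard quotas: Dorne 4.5031, Eskel 2.2116, Brisco 3.2473, Farrow 4.3965, Arden 5.3686, Carrow 2.2235, Harke 3.0493.
Lower quotas: Dorne 4, Eskel 2, Brisco 3, Farrow 4, Arden 5, Carrow 2, Harke 3 (sum 23, leaving 2 seats).
Remainders in descending order: Dorne 0.5031, Farrow 0.3965, Arden 0.3686, Brisco 0.2473, Carrow 0.2235, Eskel 0.2116, Harke 0.0493.
Largest remainders: Dorne, Farrow receive the extra seats.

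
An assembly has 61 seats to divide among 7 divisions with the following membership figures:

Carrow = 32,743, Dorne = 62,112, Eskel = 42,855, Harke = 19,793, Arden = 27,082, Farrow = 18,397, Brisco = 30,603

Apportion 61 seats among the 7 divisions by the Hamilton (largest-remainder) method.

The standard divisor is 233585/61 ≈ 3829.262.
Standard quotas: Carrow 8.5507, Dorne 16.2204, Eskel 11.1915, Harke 5.1689, Arden 7.0724, Farrow 4.8043, Brisco 7.9919.
Lower quotas: Carrow 8, Dorne 16, Eskel 11, Harke 5, Arden 7, Farrow 4, Brisco 7 (sum 58, leaving 3 seats).
Remainders in descending order: Brisco 0.9919, Farrow 0.8043, Carrow 0.5507, Dorne 0.2204, Eskel 0.1915, Harke 0.1689, Arden 0.0724.
Largest remainders: Brisco, Farrow, Carrow receive the extra seats.

Carrow 9; Dorne 16; Eskel 11; Harke 5; Arden 7; Farrow 5; Brisco 8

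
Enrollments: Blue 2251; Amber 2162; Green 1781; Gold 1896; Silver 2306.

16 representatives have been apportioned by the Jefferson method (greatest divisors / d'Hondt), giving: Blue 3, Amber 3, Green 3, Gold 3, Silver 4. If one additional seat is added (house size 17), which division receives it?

Blue

Priority for the next seat is population ÷ (current seats + 1).
Priorities: Blue 562.750, Amber 540.500, Green 445.250, Gold 474.000, Silver 461.200.
Highest priority: Blue.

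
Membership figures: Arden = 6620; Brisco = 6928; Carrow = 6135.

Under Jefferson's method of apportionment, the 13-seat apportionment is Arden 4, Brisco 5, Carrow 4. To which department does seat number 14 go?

Arden

Priority for the next seat is population ÷ (current seats + 1).
Priorities: Arden 1324.000, Brisco 1154.667, Carrow 1227.000.
Highest priority: Arden.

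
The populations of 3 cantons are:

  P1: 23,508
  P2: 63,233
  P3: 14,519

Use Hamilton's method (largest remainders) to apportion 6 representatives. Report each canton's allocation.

The standard divisor is 101260/6 ≈ 16876.667.
Standard quotas: P1 1.3929, P2 3.7468, P3 0.8603.
Lower quotas: P1 1, P2 3, P3 0 (sum 4, leaving 2 seats).
Remainders in descending order: P3 0.8603, P2 0.7468, P1 0.3929.
Largest remainders: P3, P2 receive the extra seats.

P1 1, P2 4, P3 1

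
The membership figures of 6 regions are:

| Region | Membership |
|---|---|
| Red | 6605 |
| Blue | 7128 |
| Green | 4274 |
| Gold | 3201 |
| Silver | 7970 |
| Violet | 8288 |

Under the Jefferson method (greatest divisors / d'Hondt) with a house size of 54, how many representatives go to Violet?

Standard divisor 37466/54 ≈ 693.815; standard quotas: Red 9.520, Blue 10.274, Green 6.160, Gold 4.614, Silver 11.487, Violet 11.946.
Rounding down gives 9, 10, 6, 4, 11, 11 = 51 seats, so the divisor must be adjusted.
With modified divisor 650: modified quotas Red 10.162, Blue 10.966, Green 6.575, Gold 4.925, Silver 12.262, Violet 12.751.
Rounding down: Red 10, Blue 10, Green 6, Gold 4, Silver 12, Violet 12 (total 54).
Violet receives 12.

12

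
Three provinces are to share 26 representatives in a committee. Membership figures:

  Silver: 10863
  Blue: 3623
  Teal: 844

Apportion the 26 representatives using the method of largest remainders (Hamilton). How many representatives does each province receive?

Standard divisor: 15330 ÷ 26 ≈ 589.615.
Standard quotas: Silver 18.4239, Blue 6.1447, Teal 1.4314.
Lower quotas: Silver 18, Blue 6, Teal 1 (sum 25, leaving 1 seat).
Remainders in descending order: Teal 0.4314, Silver 0.4239, Blue 0.1447.
Largest remainder: Teal receives the extra seat.

Silver 18; Blue 6; Teal 2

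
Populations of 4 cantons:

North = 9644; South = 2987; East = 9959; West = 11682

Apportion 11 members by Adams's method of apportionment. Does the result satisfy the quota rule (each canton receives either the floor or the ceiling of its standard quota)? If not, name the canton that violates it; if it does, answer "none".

Standard quotas: North 3.095, South 0.959, East 3.196, West 3.749.
Adams allocation: North 3, South 1, East 3, West 4.
Every allocation lies between the lower and upper quota.

none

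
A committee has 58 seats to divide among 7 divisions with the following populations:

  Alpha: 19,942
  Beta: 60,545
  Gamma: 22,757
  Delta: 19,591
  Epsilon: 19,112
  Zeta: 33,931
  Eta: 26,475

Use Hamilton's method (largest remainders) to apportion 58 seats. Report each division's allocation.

Total 202353; standard divisor 202353/58 ≈ 3488.845.
Standard quotas: Alpha 5.7159, Beta 17.3539, Gamma 6.5228, Delta 5.6153, Epsilon 5.4780, Zeta 9.7256, Eta 7.5885.
Lower quotas: Alpha 5, Beta 17, Gamma 6, Delta 5, Epsilon 5, Zeta 9, Eta 7 (sum 54, leaving 4 seats).
Remainders in descending order: Zeta 0.7256, Alpha 0.7159, Delta 0.6153, Eta 0.5885, Gamma 0.5228, Epsilon 0.4780, Beta 0.3539.
The surplus seats go to Zeta, Alpha, Delta, Eta.

Alpha 6, Beta 17, Gamma 6, Delta 6, Epsilon 5, Zeta 10, Eta 8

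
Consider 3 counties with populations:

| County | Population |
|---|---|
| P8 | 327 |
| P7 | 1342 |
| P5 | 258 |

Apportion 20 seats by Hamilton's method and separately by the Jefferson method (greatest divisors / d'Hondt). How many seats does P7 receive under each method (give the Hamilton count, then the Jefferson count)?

Hamilton: P8 3, P7 14, P5 3.
Jefferson: P8 3, P7 15, P5 2.
P7 gets 14 under Hamilton and 15 under Jefferson.

14 and 15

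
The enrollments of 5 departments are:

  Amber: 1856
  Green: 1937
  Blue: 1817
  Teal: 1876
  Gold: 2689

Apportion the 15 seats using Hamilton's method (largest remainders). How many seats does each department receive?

Amber=3, Green=3, Blue=2, Teal=3, Gold=4

Standard divisor: 10175 ÷ 15 ≈ 678.333.
Standard quotas: Amber 2.736, Green 2.856, Blue 2.679, Teal 2.766, Gold 3.964.
Lower quotas: Amber 2, Green 2, Blue 2, Teal 2, Gold 3 (sum 11, leaving 4 seats).
Remainders in descending order: Gold 0.964, Green 0.856, Teal 0.766, Amber 0.736, Blue 0.679.
Largest remainders: Gold, Green, Teal, Amber receive the extra seats.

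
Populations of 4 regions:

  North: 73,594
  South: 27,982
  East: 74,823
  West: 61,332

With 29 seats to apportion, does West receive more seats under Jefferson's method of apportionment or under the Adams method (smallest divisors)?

Jefferson

Jefferson: North 9, South 3, East 9, West 8.
Adams: North 9, South 4, East 9, West 7.
West gets 8 under Jefferson and 7 under Adams.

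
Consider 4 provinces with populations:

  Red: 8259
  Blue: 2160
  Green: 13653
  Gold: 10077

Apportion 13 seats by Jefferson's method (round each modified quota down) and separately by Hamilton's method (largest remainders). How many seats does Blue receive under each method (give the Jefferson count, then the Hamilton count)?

0 and 1

Jefferson: Red 3, Blue 0, Green 6, Gold 4.
Hamilton: Red 3, Blue 1, Green 5, Gold 4.
Blue gets 0 under Jefferson and 1 under Hamilton.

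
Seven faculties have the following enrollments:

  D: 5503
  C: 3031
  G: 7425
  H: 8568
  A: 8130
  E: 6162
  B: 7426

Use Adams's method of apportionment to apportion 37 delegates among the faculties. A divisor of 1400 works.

With modified divisor 1400: modified quotas D 3.931, C 2.165, G 5.304, H 6.120, A 5.807, E 4.401, B 5.304.
Rounding up: D 4, C 3, G 6, H 7, A 6, E 5, B 6 (total 37).

D 4; C 3; G 6; H 7; A 6; E 5; B 6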